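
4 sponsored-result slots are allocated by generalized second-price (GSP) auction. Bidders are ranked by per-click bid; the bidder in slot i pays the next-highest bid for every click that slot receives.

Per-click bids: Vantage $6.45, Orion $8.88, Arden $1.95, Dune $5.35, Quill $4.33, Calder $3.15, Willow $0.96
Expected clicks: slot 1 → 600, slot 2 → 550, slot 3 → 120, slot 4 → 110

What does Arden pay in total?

Arden pays $0.00

Sorting advertisers: $8.88 (Orion) > $6.45 (Vantage) > $5.35 (Dune) > $4.33 (Quill) > $3.15 (Calder) > …
Arden ranks below slot 4 → no slot, pays nothing.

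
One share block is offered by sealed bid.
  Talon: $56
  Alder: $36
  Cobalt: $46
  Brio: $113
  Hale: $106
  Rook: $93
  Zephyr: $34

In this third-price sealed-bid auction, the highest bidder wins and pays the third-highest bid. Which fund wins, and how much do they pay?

Rule: the highest bidder wins and pays the third-highest bid.
Bids in order: 113 (Brio) > 106 (Hale) > 93 (Rook) > 56 (Talon) > 46 (Cobalt) > 36 (Alder) > …
Brio wins; payment is bid #3 in the ranking = $93.

Brio pays $93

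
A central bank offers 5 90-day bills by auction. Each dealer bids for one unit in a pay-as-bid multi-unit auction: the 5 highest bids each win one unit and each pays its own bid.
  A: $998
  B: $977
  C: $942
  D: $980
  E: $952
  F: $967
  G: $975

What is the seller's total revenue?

Bids ranked high→low: 998 (A), 980 (D), 977 (B), 975 (G), 967 (F), 952 (E), 942 (C)
Winners (5 units): A, D, B, G, F.
Total revenue = 998 + 980 + 977 + 975 + 967 = $4,897.

Total revenue: $4,897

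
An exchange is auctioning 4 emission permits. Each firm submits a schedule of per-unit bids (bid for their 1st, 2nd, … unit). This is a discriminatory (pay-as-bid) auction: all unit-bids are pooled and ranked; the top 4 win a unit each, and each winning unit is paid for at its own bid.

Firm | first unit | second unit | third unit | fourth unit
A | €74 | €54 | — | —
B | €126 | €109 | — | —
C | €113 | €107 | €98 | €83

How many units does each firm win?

B 2, C 2

Merging the schedules and taking the best 4: 126 (B-1), 113 (C-1), 109 (B-2), 107 (C-2)
Next rejected bid: €98 (not a price — pay-as-bid).
Allocation: B 2, C 2.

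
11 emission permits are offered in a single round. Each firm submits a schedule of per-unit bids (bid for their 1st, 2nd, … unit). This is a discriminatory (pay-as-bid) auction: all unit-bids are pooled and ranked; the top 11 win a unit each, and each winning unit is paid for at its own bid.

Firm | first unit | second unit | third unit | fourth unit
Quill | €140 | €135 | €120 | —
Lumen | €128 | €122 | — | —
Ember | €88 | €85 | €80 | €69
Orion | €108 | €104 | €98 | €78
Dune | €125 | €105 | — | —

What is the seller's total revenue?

Pooled unit-bids ranked (top 11): 140 (Quill-1), 135 (Quill-2), 128 (Lumen-1), 125 (Dune-1), 122 (Lumen-2), 120 (Quill-3), 108 (Orion-1), 105 (Dune-2), 104 (Orion-2), 98 (Orion-3), 88 (Ember-1)
Next rejected bid: €85 (not a price — pay-as-bid).
Each winning unit pays its own bid.
Revenue = 140 + 135 + 128 + 125 + 122 + 120 + 108 + 105 + 104 + 98 + 88 = €1,273.

Total revenue: €1,273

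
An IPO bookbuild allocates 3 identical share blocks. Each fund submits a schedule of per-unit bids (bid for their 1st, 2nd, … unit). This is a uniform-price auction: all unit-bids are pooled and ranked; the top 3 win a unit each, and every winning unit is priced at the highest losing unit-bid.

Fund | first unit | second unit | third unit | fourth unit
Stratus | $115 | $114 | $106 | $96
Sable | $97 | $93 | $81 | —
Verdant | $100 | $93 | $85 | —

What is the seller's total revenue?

Total revenue: $300

All unit-bids, highest first — top 3: 115 (Stratus-1), 114 (Stratus-2), 106 (Stratus-3)
First bid not allocated: $100.
Allocation: Stratus 3. Every unit priced at $100.
Revenue = 3 × 100 = $300.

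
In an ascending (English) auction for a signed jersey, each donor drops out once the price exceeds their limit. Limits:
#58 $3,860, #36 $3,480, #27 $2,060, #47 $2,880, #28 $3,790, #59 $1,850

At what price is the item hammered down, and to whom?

#58 wins at $3,790

Rule: the price rises until one bidder remains; the winner pays the price at which the last rival dropped out.
Sorting limits: 3,860 (#58) > 3,790 (#28) > 3,480 (#36) > 2,880 (#47) > 2,060 (#27) > 1,850 (#59)
Once the price passes $3,790, only #58 is left; the hammer falls at #28's limit of $3,790.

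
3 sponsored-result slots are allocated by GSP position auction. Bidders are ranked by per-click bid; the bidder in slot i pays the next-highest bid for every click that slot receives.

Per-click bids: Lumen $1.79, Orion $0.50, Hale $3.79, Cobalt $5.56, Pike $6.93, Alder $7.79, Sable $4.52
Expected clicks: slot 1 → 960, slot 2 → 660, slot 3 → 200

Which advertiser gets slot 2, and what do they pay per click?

Ranked by bid: $7.79 (Alder) > $6.93 (Pike) > $5.56 (Cobalt) > $4.52 (Sable) > …
Slot 2 goes to the second-ranked bidder, Pike, who pays the next bid down: $5.56/click.

Pike; $5.56 per click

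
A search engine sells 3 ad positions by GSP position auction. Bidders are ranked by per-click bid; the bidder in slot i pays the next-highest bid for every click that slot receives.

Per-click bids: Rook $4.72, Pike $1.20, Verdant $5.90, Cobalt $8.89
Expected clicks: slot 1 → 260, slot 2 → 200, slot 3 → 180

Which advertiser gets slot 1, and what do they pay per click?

Cobalt; $5.90 per click

Sorting advertisers: $8.89 (Cobalt) > $5.90 (Verdant) > $4.72 (Rook) > $1.20 (Pike)
Slot 1 goes to the first-ranked bidder, Cobalt, who pays the next bid down: $5.90/click.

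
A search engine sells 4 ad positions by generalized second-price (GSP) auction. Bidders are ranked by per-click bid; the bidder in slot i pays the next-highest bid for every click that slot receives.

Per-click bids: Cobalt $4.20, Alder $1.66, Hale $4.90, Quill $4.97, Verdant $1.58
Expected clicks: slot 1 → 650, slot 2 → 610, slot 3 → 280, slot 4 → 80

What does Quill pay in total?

Ranked by bid: $4.97 (Quill) > $4.90 (Hale) > $4.20 (Cobalt) > $1.66 (Alder) > $1.58 (Verdant)
Quill holds slot 1 → pays next bid $4.90 × 650 clicks = $3185.00.

Quill pays $3185.00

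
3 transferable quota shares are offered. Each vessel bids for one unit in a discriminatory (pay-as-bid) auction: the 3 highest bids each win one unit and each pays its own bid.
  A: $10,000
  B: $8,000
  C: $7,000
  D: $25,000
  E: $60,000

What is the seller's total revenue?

Total revenue: $95,000

Sorting: 60,000 (E), 25,000 (D), 10,000 (A), 8,000 (B), 7,000 (C)
Top 3: E, D, A.
Total revenue = 60,000 + 25,000 + 10,000 = $95,000.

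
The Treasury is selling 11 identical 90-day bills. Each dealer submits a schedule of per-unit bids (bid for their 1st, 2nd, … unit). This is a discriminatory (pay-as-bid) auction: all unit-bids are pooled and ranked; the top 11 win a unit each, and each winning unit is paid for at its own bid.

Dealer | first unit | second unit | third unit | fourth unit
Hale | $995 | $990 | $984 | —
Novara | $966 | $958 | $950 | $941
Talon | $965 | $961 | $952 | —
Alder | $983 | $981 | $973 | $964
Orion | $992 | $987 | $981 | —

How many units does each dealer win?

Alder 3, Hale 3, Novara 1, Orion 3, Talon 1

Pooled unit-bids ranked (top 11): 995 (Hale-1), 992 (Orion-1), 990 (Hale-2), 987 (Orion-2), 984 (Hale-3), 983 (Alder-1), 981 (Alder-2), 981 (Orion-3), 973 (Alder-3), 966 (Novara-1), 965 (Talon-1)
Next rejected bid: $964 (not a price — pay-as-bid).
Allocation: Alder 3, Hale 3, Novara 1, Orion 3, Talon 1.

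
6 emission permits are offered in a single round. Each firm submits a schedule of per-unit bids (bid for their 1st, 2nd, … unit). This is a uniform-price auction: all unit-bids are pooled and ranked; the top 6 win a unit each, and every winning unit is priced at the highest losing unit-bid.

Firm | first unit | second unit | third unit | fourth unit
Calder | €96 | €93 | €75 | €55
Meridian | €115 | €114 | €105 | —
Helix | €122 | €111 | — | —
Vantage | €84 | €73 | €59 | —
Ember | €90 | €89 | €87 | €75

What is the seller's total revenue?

All unit-bids, highest first — top 6: 122 (Helix-1), 115 (Meridian-1), 114 (Meridian-2), 111 (Helix-2), 105 (Meridian-3), 96 (Calder-1)
First bid not allocated: €93.
Allocation: Calder 1, Helix 2, Meridian 3. Every unit priced at €93.
Revenue = 6 × 93 = €558.

Total revenue: €558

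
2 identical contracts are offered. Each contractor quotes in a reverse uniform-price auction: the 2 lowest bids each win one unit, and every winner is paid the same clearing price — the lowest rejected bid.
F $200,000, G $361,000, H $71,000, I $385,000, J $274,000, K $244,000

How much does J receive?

Ordering the bids: 71,000 (H), 200,000 (F), 244,000 (K), 274,000 (J), …
Lowest 2: H, F.
Clearing price = lowest rejected bid = $244,000.
J does not win → is paid $0.

J is paid $0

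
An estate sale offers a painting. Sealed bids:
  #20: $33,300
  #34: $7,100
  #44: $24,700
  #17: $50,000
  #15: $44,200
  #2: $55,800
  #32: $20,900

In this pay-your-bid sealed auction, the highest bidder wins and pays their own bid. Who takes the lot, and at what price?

Rule: the highest bidder wins and pays their own bid.
Bids in order: 55,800 (#2) > 50,000 (#17) > 44,200 (#15) > 33,300 (#20) > 24,700 (#44) > 20,900 (#32) > …
First-price: #2 pays what they bid, $55,800.

#2 pays $55,800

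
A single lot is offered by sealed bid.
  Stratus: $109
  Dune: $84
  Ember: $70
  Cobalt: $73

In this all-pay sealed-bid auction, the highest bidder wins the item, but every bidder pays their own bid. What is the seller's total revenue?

Total revenue: $336

Sorting bids: 109 (Stratus) > 84 (Dune) > 73 (Cobalt) > 70 (Ember)
Every bidder forfeits their bid regardless of winning.
Revenue = 109 + 84 + 70 + 73 = $336.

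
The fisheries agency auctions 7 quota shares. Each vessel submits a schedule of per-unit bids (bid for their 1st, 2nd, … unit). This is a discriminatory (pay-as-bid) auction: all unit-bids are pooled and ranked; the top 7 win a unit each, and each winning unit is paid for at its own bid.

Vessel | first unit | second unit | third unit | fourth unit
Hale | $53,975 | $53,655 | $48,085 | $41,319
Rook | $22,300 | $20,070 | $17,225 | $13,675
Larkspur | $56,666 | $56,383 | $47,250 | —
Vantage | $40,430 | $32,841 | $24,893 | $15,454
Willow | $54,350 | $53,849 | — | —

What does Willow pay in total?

Pooled unit-bids ranked (top 7): 56,666 (Larkspur-1), 56,383 (Larkspur-2), 54,350 (Willow-1), 53,975 (Hale-1), 53,849 (Willow-2), 53,655 (Hale-2), 48,085 (Hale-3)
Next rejected bid: $47,250 (not a price — pay-as-bid).
Willow's winning unit-bids: 54,350 + 53,849 = $108,199.

Willow pays $108,199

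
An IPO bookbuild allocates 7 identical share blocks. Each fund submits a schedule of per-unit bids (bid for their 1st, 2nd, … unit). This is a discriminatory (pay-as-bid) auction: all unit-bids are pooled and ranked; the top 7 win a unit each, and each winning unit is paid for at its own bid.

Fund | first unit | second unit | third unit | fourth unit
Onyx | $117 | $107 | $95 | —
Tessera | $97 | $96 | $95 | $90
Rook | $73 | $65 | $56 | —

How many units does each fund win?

Pooled unit-bids ranked (top 7): 117 (Onyx-1), 107 (Onyx-2), 97 (Tessera-1), 96 (Tessera-2), 95 (Onyx-3), 95 (Tessera-3), 90 (Tessera-4)
Next rejected bid: $73 (not a price — pay-as-bid).
Allocation: Onyx 3, Tessera 4.

Onyx 3, Tessera 4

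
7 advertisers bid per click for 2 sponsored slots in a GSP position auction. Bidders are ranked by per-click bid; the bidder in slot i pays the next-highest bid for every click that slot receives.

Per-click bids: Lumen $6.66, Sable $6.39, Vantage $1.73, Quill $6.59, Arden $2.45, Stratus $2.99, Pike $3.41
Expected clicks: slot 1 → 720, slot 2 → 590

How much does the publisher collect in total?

Ranked by bid: $6.66 (Lumen) > $6.59 (Quill) > $6.39 (Sable) > …
Slot 1: Lumen pays $6.59 × 720 = $4744.80
Slot 2: Quill pays $6.39 × 590 = $3770.10
Total = $8514.90

Total revenue: $8514.90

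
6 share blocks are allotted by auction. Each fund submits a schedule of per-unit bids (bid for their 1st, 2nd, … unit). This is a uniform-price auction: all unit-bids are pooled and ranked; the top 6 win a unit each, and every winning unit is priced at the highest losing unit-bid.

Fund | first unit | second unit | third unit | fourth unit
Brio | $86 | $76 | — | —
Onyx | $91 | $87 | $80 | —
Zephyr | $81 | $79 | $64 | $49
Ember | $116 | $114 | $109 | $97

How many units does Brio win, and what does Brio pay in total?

Brio: 0 units, pays $0

Merging the schedules and taking the best 6: 116 (Ember-1), 114 (Ember-2), 109 (Ember-3), 97 (Ember-4), 91 (Onyx-1), 87 (Onyx-2)
Highest rejected unit-bid = $86.
Brio wins 0 unit(s) at $86 each.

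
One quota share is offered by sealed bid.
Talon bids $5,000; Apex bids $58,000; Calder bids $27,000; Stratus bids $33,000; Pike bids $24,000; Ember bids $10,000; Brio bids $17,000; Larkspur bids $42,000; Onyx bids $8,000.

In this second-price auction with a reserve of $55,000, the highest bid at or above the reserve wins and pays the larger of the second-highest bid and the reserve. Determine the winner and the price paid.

Bids in order: 58,000 (Apex) > 42,000 (Larkspur) > 33,000 (Stratus) > 27,000 (Calder) > 24,000 (Pike) > 17,000 (Brio) > …
Apex has the top bid at or above the reserve ($58,000).
Second-highest bid $42,000 is below the reserve $55,000, so the reserve binds → payment $55,000.

Apex pays $55,000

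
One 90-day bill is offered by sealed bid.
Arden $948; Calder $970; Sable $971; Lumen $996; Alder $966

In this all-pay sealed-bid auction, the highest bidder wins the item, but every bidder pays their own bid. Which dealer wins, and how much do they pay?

Sorting bids: 996 (Lumen) > 971 (Sable) > 970 (Calder) > 966 (Alder) > 948 (Arden)
Lumen wins with the top bid; all bids are sunk regardless.

Lumen pays $996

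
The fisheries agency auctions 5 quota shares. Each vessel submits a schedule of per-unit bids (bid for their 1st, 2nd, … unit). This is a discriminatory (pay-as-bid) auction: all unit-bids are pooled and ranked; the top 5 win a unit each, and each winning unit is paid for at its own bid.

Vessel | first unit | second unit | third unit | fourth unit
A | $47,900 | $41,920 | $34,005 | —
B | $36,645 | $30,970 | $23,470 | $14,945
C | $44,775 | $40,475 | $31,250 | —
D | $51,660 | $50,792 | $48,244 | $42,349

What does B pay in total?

B pays $0

All unit-bids, highest first — top 5: 51,660 (D-1), 50,792 (D-2), 48,244 (D-3), 47,900 (A-1), 44,775 (C-1)
Next rejected bid: $42,349 (not a price — pay-as-bid).
B wins no units.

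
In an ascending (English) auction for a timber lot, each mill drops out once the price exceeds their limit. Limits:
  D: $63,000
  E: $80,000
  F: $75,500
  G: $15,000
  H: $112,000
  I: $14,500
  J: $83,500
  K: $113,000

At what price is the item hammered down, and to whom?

K wins at $112,000

Rule: the price rises until one bidder remains; the winner pays the price at which the last rival dropped out.
Limits in order: 113,000 (K) > 112,000 (H) > 83,500 (J) > 80,000 (E) > 75,500 (F) > 63,000 (D) > …
Once the price passes $112,000, only K is left; the hammer falls at H's limit of $112,000.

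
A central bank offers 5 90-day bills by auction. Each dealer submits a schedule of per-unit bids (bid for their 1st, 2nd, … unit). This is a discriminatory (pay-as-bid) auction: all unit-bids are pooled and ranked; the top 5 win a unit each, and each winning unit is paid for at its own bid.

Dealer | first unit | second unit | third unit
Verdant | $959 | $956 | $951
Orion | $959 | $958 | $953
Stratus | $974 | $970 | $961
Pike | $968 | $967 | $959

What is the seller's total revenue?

Total revenue: $4,840

Merging the schedules and taking the best 5: 974 (Stratus-1), 970 (Stratus-2), 968 (Pike-1), 967 (Pike-2), 961 (Stratus-3)
Next rejected bid: $959 (not a price — pay-as-bid).
Each winning unit pays its own bid.
Revenue = 974 + 970 + 968 + 967 + 961 = $4,840.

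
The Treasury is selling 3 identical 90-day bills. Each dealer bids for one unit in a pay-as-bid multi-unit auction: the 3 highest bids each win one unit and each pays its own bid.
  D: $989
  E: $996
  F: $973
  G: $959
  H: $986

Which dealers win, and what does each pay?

Bids ranked high→low: 996 (E), 989 (D), 986 (H), 973 (F), 959 (G)
Winners (3 units): E, D, H.
Each winner pays its own bid: E $996, D $989, H $986.

E $996, D $989, H $986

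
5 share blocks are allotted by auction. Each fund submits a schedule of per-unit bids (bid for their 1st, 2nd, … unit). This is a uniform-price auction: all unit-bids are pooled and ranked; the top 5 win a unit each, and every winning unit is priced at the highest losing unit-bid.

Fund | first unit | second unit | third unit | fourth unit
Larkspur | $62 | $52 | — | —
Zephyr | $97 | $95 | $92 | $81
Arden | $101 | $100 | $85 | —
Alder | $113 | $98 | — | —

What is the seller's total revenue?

Merging the schedules and taking the best 5: 113 (Alder-1), 101 (Arden-1), 100 (Arden-2), 98 (Alder-2), 97 (Zephyr-1)
First bid not allocated: $95.
Allocation: Alder 2, Arden 2, Zephyr 1. Every unit priced at $95.
Revenue = 5 × 95 = $475.

Total revenue: $475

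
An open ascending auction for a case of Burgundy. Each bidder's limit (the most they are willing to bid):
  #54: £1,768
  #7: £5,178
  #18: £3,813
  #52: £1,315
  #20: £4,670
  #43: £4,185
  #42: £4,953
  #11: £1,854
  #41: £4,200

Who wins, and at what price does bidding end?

#7 wins at £4,953

Limits in order: 5,178 (#7) > 4,953 (#42) > 4,670 (#20) > 4,200 (#41) > 4,185 (#43) > 3,813 (#18) > …
Once the price passes £4,953, only #7 is left; the hammer falls at #42's limit of £4,953.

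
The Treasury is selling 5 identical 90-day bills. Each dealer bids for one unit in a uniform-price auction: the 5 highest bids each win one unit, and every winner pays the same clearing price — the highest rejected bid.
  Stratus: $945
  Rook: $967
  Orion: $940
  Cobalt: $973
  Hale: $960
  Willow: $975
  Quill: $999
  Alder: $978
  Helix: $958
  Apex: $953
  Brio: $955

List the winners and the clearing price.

Quill, Alder, Willow, Cobalt, Rook; each pays $960

Ordering the bids: 999 (Quill), 978 (Alder), 975 (Willow), 973 (Cobalt), 967 (Rook), 960 (Hale), 958 (Helix), …
Top 5: Quill, Alder, Willow, Cobalt, Rook.
Clearing price = highest rejected bid = $960.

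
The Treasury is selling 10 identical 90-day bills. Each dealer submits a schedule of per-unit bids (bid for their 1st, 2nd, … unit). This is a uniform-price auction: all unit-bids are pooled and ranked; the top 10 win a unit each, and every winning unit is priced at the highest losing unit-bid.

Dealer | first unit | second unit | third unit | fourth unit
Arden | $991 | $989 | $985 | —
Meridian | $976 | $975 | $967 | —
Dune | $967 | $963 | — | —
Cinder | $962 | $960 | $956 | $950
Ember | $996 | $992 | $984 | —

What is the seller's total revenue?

Total revenue: $9,630

All unit-bids, highest first — top 10: 996 (Ember-1), 992 (Ember-2), 991 (Arden-1), 989 (Arden-2), 985 (Arden-3), 984 (Ember-3), 976 (Meridian-1), 975 (Meridian-2), 967 (Meridian-3), 967 (Dune-1)
First bid not allocated: $963.
Allocation: Arden 3, Dune 1, Ember 3, Meridian 3. Every unit priced at $963.
Revenue = 10 × 963 = $9,630.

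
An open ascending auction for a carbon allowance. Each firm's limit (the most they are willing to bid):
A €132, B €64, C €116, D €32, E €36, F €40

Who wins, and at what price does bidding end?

A wins at €116

Ascending (English) auction: the price rises until one bidder remains; the winner pays the price at which the last rival dropped out.
Limits ranked: 132 (A) > 116 (C) > 64 (B) > 40 (F) > 36 (E) > 32 (D)
Bidding ends when C exits at €116; A takes it.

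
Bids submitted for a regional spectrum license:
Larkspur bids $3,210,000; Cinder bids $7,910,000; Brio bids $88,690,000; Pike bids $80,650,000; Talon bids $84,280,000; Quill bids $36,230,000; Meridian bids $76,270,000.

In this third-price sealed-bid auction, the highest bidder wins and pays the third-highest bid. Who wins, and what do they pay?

Brio pays $80,650,000

Third-price sealed-bid auction: the highest bidder wins and pays the third-highest bid.
Sorting bids: 88,690,000 (Brio) > 84,280,000 (Talon) > 80,650,000 (Pike) > 76,270,000 (Meridian) > 36,230,000 (Quill) > 7,910,000 (Cinder) > …
Brio is highest; pays the third-highest bid, $80,650,000.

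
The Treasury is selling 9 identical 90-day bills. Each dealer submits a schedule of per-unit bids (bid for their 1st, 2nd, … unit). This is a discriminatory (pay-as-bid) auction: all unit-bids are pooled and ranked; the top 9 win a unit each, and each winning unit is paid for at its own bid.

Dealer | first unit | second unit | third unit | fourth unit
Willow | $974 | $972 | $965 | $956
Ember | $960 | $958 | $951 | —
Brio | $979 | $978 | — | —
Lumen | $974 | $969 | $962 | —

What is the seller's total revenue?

Total revenue: $8,733

Merging the schedules and taking the best 9: 979 (Brio-1), 978 (Brio-2), 974 (Willow-1), 974 (Lumen-1), 972 (Willow-2), 969 (Lumen-2), 965 (Willow-3), 962 (Lumen-3), 960 (Ember-1)
Next rejected bid: $958 (not a price — pay-as-bid).
Each winning unit pays its own bid.
Revenue = 979 + 978 + 974 + 974 + 972 + 969 + 965 + 962 + 960 = $8,733.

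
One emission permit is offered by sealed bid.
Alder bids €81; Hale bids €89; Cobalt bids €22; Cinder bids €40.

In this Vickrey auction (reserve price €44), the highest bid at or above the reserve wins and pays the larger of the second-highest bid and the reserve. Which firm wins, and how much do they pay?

Vickrey auction (reserve price €44): the highest bid at or above the reserve wins and pays the larger of the second-highest bid and the reserve.
Sorting bids: 89 (Hale) > 81 (Alder) > 40 (Cinder) > 22 (Cobalt)
Highest eligible bid: Hale at €89.
max(second-highest €81, reserve €44) = €81; the reserve does not bind.

Hale pays €81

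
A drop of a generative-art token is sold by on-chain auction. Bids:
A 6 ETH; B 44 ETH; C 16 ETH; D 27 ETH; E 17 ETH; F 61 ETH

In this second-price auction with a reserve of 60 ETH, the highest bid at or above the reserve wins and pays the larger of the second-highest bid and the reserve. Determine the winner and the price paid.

Rule: the highest bid at or above the reserve wins and pays the larger of the second-highest bid and the reserve.
Bids in order: 61 (F) > 44 (B) > 27 (D) > 17 (E) > 16 (C) > 6 (A)
F has the top bid at or above the reserve (61 ETH).
max(second-highest 44 ETH, reserve 60 ETH) = 60 ETH.

F pays 60 ETH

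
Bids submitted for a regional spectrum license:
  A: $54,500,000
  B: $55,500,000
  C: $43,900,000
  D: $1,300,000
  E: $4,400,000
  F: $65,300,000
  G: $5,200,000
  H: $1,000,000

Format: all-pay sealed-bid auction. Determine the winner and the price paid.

F pays $65,300,000

Bids ranked: 65,300,000 (F) > 55,500,000 (B) > 54,500,000 (A) > 43,900,000 (C) > 5,200,000 (G) > 4,400,000 (E) > …
F is highest and takes the item; every bidder forfeits their bid.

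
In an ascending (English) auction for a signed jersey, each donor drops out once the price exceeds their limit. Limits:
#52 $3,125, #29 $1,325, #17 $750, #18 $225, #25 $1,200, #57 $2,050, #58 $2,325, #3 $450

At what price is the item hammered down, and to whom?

Rule: the price rises until one bidder remains; the winner pays the price at which the last rival dropped out.
Limits ranked: 3,125 (#52) > 2,325 (#58) > 2,050 (#57) > 1,325 (#29) > 1,200 (#25) > 750 (#17) > …
Once the price passes $2,325, only #52 is left; the hammer falls at #58's limit of $2,325.

#52 wins at $2,325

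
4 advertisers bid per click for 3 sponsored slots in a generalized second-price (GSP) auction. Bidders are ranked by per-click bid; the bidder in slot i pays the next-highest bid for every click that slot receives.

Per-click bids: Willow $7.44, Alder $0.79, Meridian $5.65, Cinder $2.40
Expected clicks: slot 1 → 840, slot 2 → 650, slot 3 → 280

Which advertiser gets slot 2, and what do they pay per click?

Meridian; $2.40 per click

Sorting advertisers: $7.44 (Willow) > $5.65 (Meridian) > $2.40 (Cinder) > $0.79 (Alder)
Slot 2 goes to the second-ranked bidder, Meridian, who pays the next bid down: $2.40/click.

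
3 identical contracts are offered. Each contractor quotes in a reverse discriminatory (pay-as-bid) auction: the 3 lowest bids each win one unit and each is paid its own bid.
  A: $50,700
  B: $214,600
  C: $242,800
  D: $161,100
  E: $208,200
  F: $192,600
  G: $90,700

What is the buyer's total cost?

Bids ranked low→high: 50,700 (A), 90,700 (G), 161,100 (D), 192,600 (F), 208,200 (E), …
The 3 lowest are A, G, D.
Total cost = 50,700 + 90,700 + 161,100 = $302,500.

Total cost: $302,500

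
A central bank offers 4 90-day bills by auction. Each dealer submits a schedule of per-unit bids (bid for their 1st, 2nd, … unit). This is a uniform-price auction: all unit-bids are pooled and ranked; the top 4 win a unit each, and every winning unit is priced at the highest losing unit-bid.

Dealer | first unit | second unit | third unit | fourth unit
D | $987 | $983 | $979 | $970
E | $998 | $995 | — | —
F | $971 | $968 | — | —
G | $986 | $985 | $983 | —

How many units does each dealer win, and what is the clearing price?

D 1, E 2, G 1; clearing price $985

Pooled unit-bids ranked (top 4): 998 (E-1), 995 (E-2), 987 (D-1), 986 (G-1)
First bid not allocated: $985.
Allocation: D 1, E 2, G 1.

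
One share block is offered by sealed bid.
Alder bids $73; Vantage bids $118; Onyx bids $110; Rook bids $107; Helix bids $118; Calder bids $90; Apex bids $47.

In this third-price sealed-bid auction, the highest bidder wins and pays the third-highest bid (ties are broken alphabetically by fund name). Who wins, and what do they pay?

Helix pays $110

Rule: the highest bidder wins and pays the third-highest bid.
Bids in order: 118 (Helix) > 118 (Vantage) > 110 (Onyx) > 107 (Rook) > 90 (Calder) > 73 (Alder) > …
Tie at $118 → Helix wins by tie-break.
Helix is highest; pays the third-highest bid, $110.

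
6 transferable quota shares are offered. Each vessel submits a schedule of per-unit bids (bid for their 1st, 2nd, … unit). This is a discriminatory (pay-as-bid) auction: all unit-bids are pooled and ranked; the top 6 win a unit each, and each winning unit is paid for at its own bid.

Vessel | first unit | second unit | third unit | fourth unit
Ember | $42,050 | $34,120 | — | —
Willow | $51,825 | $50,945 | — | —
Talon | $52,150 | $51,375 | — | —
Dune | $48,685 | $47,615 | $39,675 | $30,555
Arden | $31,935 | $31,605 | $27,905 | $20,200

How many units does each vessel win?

Dune 2, Talon 2, Willow 2

All unit-bids, highest first — top 6: 52,150 (Talon-1), 51,825 (Willow-1), 51,375 (Talon-2), 50,945 (Willow-2), 48,685 (Dune-1), 47,615 (Dune-2)
Next rejected bid: $42,050 (not a price — pay-as-bid).
Allocation: Dune 2, Talon 2, Willow 2.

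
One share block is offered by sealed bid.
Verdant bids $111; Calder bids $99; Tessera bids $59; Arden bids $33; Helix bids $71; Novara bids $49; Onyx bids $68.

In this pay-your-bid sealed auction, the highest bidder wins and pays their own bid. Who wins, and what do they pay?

Bids in order: 111 (Verdant) > 99 (Calder) > 71 (Helix) > 68 (Onyx) > 59 (Tessera) > 49 (Novara) > …
Verdant has the highest bid and pays exactly that: $111.

Verdant pays $111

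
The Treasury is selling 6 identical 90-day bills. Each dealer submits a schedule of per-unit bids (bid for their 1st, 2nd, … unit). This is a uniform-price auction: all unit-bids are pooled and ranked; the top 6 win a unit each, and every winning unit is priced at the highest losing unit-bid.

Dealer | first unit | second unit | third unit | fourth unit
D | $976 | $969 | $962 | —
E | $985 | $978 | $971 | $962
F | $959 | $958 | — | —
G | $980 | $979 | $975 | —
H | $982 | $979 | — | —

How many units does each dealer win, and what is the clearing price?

All unit-bids, highest first — top 6: 985 (E-1), 982 (H-1), 980 (G-1), 979 (G-2), 979 (H-2), 978 (E-2)
Highest rejected unit-bid = $976.
Allocation: E 2, G 2, H 2.

E 2, G 2, H 2; clearing price $976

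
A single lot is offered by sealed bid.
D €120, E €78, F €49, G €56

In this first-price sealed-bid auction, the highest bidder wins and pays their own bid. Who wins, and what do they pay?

Sorting bids: 120 (D) > 78 (E) > 56 (G) > 49 (F)
D has the highest bid and pays exactly that: €120.

D pays €120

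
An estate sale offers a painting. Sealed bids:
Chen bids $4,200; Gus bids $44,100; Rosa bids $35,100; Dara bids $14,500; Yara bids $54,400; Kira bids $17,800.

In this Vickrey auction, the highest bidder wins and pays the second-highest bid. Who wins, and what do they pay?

Yara pays $44,100

Vickrey auction: the highest bidder wins and pays the second-highest bid.
Bids in order: 54,400 (Yara) > 44,100 (Gus) > 35,100 (Rosa) > 17,800 (Kira) > 14,500 (Dara) > 4,200 (Chen)
Second-price: Yara pays Gus's bid of $44,100.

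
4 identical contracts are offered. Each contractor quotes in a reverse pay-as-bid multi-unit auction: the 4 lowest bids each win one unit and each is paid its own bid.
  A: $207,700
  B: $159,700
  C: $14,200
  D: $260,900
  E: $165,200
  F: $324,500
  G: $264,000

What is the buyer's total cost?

Ordering the bids: 14,200 (C), 159,700 (B), 165,200 (E), 207,700 (A), 260,900 (D), 264,000 (G), …
Lowest 4: C, B, E, A.
Total cost = 14,200 + 159,700 + 165,200 + 207,700 = $546,800.

Total cost: $546,800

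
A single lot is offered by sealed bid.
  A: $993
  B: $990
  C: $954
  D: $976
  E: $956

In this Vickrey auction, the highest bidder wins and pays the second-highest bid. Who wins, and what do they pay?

Rule: the highest bidder wins and pays the second-highest bid.
Sorting bids: 993 (A) > 990 (B) > 976 (D) > 956 (E) > 954 (C)
Second-price: A pays B's bid of $990.

A pays $990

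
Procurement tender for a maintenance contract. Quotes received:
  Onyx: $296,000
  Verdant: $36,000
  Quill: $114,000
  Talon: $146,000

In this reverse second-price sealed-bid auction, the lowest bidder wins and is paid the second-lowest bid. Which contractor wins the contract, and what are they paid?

Verdant is paid $114,000

Reverse second-price sealed-bid auction: the lowest bidder wins and is paid the second-lowest bid.
Bids in order: 36,000 (Verdant) < 114,000 (Quill) < 146,000 (Talon) < 296,000 (Onyx)
Second-price: Verdant is paid Quill's bid of $114,000.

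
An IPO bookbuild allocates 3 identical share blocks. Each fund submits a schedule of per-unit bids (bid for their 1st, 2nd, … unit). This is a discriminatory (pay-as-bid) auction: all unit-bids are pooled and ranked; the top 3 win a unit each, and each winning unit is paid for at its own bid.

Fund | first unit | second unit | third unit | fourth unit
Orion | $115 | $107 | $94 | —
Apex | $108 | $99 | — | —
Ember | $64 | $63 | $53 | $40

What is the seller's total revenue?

Total revenue: $330

Pooled unit-bids ranked (top 3): 115 (Orion-1), 108 (Apex-1), 107 (Orion-2)
Next rejected bid: $99 (not a price — pay-as-bid).
Each winning unit pays its own bid.
Revenue = 115 + 108 + 107 = $330.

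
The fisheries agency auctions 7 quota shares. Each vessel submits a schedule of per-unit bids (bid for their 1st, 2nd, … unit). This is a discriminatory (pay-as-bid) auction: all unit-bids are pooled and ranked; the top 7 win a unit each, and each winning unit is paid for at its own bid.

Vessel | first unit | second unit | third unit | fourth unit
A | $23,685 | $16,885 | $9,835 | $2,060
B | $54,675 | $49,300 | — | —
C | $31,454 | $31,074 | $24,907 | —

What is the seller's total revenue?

Merging the schedules and taking the best 7: 54,675 (B-1), 49,300 (B-2), 31,454 (C-1), 31,074 (C-2), 24,907 (C-3), 23,685 (A-1), 16,885 (A-2)
Next rejected bid: $9,835 (not a price — pay-as-bid).
Each winning unit pays its own bid.
Revenue = 54,675 + 49,300 + 31,454 + 31,074 + 24,907 + 23,685 + 16,885 = $231,980.

Total revenue: $231,980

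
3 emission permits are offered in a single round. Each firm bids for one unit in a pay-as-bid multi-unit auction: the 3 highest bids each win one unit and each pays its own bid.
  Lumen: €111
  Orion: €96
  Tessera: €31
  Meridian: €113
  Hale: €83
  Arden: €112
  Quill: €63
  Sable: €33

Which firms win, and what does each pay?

Meridian €113, Arden €112, Lumen €111

Ordering the bids: 113 (Meridian), 112 (Arden), 111 (Lumen), 96 (Orion), 83 (Hale), …
Top 3: Meridian, Arden, Lumen.
Each winner pays its own bid: Meridian €113, Arden €112, Lumen €111.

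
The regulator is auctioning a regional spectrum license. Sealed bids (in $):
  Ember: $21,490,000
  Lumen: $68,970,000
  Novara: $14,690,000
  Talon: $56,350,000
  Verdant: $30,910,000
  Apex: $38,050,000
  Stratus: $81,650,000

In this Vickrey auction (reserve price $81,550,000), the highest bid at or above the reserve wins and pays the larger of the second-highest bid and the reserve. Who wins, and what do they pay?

Stratus pays $81,550,000

Vickrey auction (reserve price $81,550,000): the highest bid at or above the reserve wins and pays the larger of the second-highest bid and the reserve.
Sorting bids: 81,650,000 (Stratus) > 68,970,000 (Lumen) > 56,350,000 (Talon) > 38,050,000 (Apex) > 30,910,000 (Verdant) > 21,490,000 (Ember) > …
Highest eligible bid: Stratus at $81,650,000.
Second-highest bid $68,970,000 is below the reserve $81,550,000, so the reserve binds → payment $81,550,000.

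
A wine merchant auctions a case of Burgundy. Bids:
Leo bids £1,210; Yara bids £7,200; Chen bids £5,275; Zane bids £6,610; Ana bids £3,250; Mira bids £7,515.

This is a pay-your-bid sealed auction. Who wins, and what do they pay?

Mira pays £7,515

Pay-your-bid sealed auction: the highest bidder wins and pays their own bid.
Sorting bids: 7,515 (Mira) > 7,200 (Yara) > 6,610 (Zane) > 5,275 (Chen) > 3,250 (Ana) > 1,210 (Leo)
Mira is highest → pays own bid, £7,515.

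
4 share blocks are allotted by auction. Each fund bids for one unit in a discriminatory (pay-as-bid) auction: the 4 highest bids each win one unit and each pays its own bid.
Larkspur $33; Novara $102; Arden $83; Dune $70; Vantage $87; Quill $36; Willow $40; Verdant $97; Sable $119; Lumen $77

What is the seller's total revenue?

Bids ranked high→low: 119 (Sable), 102 (Novara), 97 (Verdant), 87 (Vantage), 83 (Arden), 77 (Lumen), …
The 4 highest are Sable, Novara, Verdant, Vantage.
Total revenue = 119 + 102 + 97 + 87 = $405.

Total revenue: $405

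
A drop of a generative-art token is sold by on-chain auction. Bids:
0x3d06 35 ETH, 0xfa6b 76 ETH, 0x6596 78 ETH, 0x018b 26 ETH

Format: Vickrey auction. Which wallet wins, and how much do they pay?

Vickrey auction: the highest bidder wins and pays the second-highest bid.
Bids ranked: 78 (0x6596) > 76 (0xfa6b) > 35 (0x3d06) > 26 (0x018b)
0x6596 wins with the highest bid; price is set by the runner-up at 76 ETH.

0x6596 pays 76 ETH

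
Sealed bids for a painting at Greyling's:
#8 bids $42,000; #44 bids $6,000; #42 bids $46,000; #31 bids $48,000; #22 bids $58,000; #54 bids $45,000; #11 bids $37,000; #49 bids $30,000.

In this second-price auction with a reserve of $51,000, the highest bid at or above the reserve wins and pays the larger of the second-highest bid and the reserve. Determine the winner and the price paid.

Bids ranked: 58,000 (#22) > 48,000 (#31) > 46,000 (#42) > 45,000 (#54) > 42,000 (#8) > 37,000 (#11) > …
#22 has the top bid at or above the reserve ($58,000).
Second-highest bid $48,000 is below the reserve $51,000, so the reserve binds → payment $51,000.

#22 pays $51,000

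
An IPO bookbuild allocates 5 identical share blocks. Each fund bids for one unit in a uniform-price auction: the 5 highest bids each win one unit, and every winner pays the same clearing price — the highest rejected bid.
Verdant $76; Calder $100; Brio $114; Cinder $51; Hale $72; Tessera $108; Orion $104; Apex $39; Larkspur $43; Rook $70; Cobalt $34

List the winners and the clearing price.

Brio, Tessera, Orion, Calder, Verdant; each pays $72

Ordering the bids: 114 (Brio), 108 (Tessera), 104 (Orion), 100 (Calder), 76 (Verdant), 72 (Hale), 70 (Rook), …
Winners (5 units): Brio, Tessera, Orion, Calder, Verdant.
Clearing price = highest rejected bid = $72.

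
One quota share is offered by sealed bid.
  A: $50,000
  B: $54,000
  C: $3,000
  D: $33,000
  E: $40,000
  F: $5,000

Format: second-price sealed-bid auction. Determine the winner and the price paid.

B pays $50,000

Bids ranked: 54,000 (B) > 50,000 (A) > 40,000 (E) > 33,000 (D) > 5,000 (F) > 3,000 (C)
B is highest; pays the second-highest bid, $50,000.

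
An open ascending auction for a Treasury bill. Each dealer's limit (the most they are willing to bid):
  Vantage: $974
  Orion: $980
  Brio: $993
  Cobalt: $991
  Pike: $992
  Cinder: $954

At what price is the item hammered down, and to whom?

Brio wins at $992

Limits ranked: 993 (Brio) > 992 (Pike) > 991 (Cobalt) > 980 (Orion) > 974 (Vantage) > 954 (Cinder)
Once the price passes $992, only Brio is left; the hammer falls at Pike's limit of $992.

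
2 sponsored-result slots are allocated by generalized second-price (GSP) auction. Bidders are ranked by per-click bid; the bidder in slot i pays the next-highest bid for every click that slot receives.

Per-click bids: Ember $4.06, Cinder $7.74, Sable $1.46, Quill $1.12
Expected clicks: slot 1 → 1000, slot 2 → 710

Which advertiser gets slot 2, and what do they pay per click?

Sorting advertisers: $7.74 (Cinder) > $4.06 (Ember) > $1.46 (Sable) > …
Slot 2 goes to the second-ranked bidder, Ember, who pays the next bid down: $1.46/click.

Ember; $1.46 per click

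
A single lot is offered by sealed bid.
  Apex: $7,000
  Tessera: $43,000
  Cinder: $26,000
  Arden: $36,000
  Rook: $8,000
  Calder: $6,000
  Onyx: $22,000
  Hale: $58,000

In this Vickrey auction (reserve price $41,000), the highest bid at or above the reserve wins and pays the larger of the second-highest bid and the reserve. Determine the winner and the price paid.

Hale pays $43,000

Vickrey auction (reserve price $41,000): the highest bid at or above the reserve wins and pays the larger of the second-highest bid and the reserve.
Bids in order: 58,000 (Hale) > 43,000 (Tessera) > 36,000 (Arden) > 26,000 (Cinder) > 22,000 (Onyx) > 8,000 (Rook) > …
Hale has the top bid at or above the reserve ($58,000).
Second-highest bid $43,000 exceeds the reserve $41,000 → payment $43,000.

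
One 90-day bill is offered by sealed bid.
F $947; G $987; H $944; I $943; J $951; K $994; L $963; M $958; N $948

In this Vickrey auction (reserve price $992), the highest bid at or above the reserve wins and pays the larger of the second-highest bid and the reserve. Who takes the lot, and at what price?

K pays $992

Vickrey auction (reserve price $992): the highest bid at or above the reserve wins and pays the larger of the second-highest bid and the reserve.
Bids ranked: 994 (K) > 987 (G) > 963 (L) > 958 (M) > 951 (J) > 948 (N) > …
Highest eligible bid: K at $994.
Second-highest bid $987 is below the reserve $992, so the reserve binds → payment $992.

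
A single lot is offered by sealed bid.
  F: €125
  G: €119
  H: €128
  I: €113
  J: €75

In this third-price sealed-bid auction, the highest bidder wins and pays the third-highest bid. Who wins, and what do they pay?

H pays €119

Bids in order: 128 (H) > 125 (F) > 119 (G) > 113 (I) > 75 (J)
H is highest; pays the third-highest bid, €119.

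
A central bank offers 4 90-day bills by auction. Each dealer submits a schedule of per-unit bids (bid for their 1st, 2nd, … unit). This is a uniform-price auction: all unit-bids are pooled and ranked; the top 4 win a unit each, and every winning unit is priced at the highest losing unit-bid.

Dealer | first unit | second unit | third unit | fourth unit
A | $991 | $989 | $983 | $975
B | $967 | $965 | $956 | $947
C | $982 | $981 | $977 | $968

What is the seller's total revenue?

Total revenue: $3,924

Pooled unit-bids ranked (top 4): 991 (A-1), 989 (A-2), 983 (A-3), 982 (C-1)
First bid not allocated: $981.
Allocation: A 3, C 1. Every unit priced at $981.
Revenue = 4 × 981 = $3,924.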